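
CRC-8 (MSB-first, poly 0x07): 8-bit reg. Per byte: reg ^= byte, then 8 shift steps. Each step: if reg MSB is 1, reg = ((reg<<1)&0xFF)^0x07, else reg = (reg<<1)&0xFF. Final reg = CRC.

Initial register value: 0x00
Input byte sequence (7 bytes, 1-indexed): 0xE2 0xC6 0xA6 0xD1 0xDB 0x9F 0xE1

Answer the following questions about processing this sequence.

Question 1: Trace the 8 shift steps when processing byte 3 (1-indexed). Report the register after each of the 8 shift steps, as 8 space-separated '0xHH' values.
Answer: 0x21 0x42 0x84 0x0F 0x1E 0x3C 0x78 0xF0

Derivation:
After byte 1 (0xE2): reg=0xA0
After byte 2 (0xC6): reg=0x35
Register before byte 3: 0x35
After XOR with byte 0xA6: 0x93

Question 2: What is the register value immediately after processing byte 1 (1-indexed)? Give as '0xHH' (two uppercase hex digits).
Answer: 0xA0

Derivation:
After byte 1 (0xE2): reg=0xA0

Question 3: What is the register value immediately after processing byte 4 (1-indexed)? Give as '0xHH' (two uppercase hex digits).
After byte 1 (0xE2): reg=0xA0
After byte 2 (0xC6): reg=0x35
After byte 3 (0xA6): reg=0xF0
After byte 4 (0xD1): reg=0xE7

Answer: 0xE7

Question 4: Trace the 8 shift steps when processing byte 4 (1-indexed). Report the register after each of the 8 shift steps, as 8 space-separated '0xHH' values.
After byte 1 (0xE2): reg=0xA0
After byte 2 (0xC6): reg=0x35
After byte 3 (0xA6): reg=0xF0
Register before byte 4: 0xF0
After XOR with byte 0xD1: 0x21

Answer: 0x42 0x84 0x0F 0x1E 0x3C 0x78 0xF0 0xE7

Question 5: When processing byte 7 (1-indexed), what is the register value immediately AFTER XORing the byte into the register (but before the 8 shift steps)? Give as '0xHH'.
Register before byte 7: 0xD1
Byte 7: 0xE1
0xD1 XOR 0xE1 = 0x30

Answer: 0x30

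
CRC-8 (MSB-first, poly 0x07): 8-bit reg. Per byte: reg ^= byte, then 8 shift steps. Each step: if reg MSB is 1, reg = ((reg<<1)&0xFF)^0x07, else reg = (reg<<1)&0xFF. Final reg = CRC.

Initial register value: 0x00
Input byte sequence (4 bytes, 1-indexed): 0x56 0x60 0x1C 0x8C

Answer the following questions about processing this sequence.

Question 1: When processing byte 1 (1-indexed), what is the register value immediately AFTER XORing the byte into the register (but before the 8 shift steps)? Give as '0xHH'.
Answer: 0x56

Derivation:
Register before byte 1: 0x00
Byte 1: 0x56
0x00 XOR 0x56 = 0x56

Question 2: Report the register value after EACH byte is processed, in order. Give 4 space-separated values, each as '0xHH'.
0xA5 0x55 0xF8 0x4B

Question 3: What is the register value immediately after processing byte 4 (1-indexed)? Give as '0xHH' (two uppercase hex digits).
After byte 1 (0x56): reg=0xA5
After byte 2 (0x60): reg=0x55
After byte 3 (0x1C): reg=0xF8
After byte 4 (0x8C): reg=0x4B

Answer: 0x4B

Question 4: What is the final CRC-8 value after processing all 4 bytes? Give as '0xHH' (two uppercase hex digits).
Answer: 0x4B

Derivation:
After byte 1 (0x56): reg=0xA5
After byte 2 (0x60): reg=0x55
After byte 3 (0x1C): reg=0xF8
After byte 4 (0x8C): reg=0x4B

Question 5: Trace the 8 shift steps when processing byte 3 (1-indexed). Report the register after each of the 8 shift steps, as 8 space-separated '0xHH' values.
After byte 1 (0x56): reg=0xA5
After byte 2 (0x60): reg=0x55
Register before byte 3: 0x55
After XOR with byte 0x1C: 0x49

Answer: 0x92 0x23 0x46 0x8C 0x1F 0x3E 0x7C 0xF8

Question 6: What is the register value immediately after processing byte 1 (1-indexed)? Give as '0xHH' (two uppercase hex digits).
Answer: 0xA5

Derivation:
After byte 1 (0x56): reg=0xA5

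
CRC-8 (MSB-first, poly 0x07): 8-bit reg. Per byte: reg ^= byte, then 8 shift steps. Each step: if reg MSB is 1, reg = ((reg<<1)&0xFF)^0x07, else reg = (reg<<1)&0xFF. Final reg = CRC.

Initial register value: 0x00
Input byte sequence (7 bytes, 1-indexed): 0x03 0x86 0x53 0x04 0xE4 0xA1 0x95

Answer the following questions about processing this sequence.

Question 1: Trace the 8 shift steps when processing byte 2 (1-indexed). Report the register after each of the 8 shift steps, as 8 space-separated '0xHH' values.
Answer: 0x19 0x32 0x64 0xC8 0x97 0x29 0x52 0xA4

Derivation:
After byte 1 (0x03): reg=0x09
Register before byte 2: 0x09
After XOR with byte 0x86: 0x8F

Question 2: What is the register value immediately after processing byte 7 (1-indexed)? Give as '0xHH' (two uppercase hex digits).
After byte 1 (0x03): reg=0x09
After byte 2 (0x86): reg=0xA4
After byte 3 (0x53): reg=0xCB
After byte 4 (0x04): reg=0x63
After byte 5 (0xE4): reg=0x9C
After byte 6 (0xA1): reg=0xB3
After byte 7 (0x95): reg=0xF2

Answer: 0xF2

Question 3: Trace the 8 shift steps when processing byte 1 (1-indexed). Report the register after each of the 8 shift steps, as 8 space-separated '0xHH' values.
Register before byte 1: 0x00
After XOR with byte 0x03: 0x03

Answer: 0x06 0x0C 0x18 0x30 0x60 0xC0 0x87 0x09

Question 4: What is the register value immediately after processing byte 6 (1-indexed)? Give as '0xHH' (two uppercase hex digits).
After byte 1 (0x03): reg=0x09
After byte 2 (0x86): reg=0xA4
After byte 3 (0x53): reg=0xCB
After byte 4 (0x04): reg=0x63
After byte 5 (0xE4): reg=0x9C
After byte 6 (0xA1): reg=0xB3

Answer: 0xB3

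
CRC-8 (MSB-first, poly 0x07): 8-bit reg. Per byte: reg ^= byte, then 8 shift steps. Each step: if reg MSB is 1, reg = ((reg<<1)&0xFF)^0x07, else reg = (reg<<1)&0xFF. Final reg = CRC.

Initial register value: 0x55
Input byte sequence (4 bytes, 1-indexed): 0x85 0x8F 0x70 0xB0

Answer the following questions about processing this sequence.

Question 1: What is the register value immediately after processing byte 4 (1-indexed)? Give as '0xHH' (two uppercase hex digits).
Answer: 0x3A

Derivation:
After byte 1 (0x85): reg=0x3E
After byte 2 (0x8F): reg=0x1E
After byte 3 (0x70): reg=0x0D
After byte 4 (0xB0): reg=0x3A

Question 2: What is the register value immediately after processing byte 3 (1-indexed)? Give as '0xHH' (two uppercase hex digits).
After byte 1 (0x85): reg=0x3E
After byte 2 (0x8F): reg=0x1E
After byte 3 (0x70): reg=0x0D

Answer: 0x0D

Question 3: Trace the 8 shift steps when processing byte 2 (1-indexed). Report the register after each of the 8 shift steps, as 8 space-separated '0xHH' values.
After byte 1 (0x85): reg=0x3E
Register before byte 2: 0x3E
After XOR with byte 0x8F: 0xB1

Answer: 0x65 0xCA 0x93 0x21 0x42 0x84 0x0F 0x1E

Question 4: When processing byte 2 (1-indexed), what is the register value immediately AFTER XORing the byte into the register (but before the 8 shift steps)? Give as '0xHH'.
Register before byte 2: 0x3E
Byte 2: 0x8F
0x3E XOR 0x8F = 0xB1

Answer: 0xB1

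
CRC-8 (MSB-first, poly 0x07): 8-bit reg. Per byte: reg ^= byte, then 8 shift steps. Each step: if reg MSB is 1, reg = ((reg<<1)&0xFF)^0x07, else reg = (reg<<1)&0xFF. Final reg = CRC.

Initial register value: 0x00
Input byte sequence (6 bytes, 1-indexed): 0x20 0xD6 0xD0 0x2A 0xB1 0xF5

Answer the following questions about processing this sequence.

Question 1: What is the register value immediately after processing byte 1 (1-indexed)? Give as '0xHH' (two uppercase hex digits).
Answer: 0xE0

Derivation:
After byte 1 (0x20): reg=0xE0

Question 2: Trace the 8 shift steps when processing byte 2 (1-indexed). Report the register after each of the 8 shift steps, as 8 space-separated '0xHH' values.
Answer: 0x6C 0xD8 0xB7 0x69 0xD2 0xA3 0x41 0x82

Derivation:
After byte 1 (0x20): reg=0xE0
Register before byte 2: 0xE0
After XOR with byte 0xD6: 0x36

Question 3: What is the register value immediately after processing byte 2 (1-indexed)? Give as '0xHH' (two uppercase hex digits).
After byte 1 (0x20): reg=0xE0
After byte 2 (0xD6): reg=0x82

Answer: 0x82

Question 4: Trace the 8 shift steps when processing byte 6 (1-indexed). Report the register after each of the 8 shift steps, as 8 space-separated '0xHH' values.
After byte 1 (0x20): reg=0xE0
After byte 2 (0xD6): reg=0x82
After byte 3 (0xD0): reg=0xB9
After byte 4 (0x2A): reg=0xF0
After byte 5 (0xB1): reg=0xC0
Register before byte 6: 0xC0
After XOR with byte 0xF5: 0x35

Answer: 0x6A 0xD4 0xAF 0x59 0xB2 0x63 0xC6 0x8B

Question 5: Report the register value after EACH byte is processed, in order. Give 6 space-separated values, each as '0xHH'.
0xE0 0x82 0xB9 0xF0 0xC0 0x8B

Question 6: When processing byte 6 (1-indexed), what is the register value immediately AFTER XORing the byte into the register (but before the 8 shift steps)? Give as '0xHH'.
Register before byte 6: 0xC0
Byte 6: 0xF5
0xC0 XOR 0xF5 = 0x35

Answer: 0x35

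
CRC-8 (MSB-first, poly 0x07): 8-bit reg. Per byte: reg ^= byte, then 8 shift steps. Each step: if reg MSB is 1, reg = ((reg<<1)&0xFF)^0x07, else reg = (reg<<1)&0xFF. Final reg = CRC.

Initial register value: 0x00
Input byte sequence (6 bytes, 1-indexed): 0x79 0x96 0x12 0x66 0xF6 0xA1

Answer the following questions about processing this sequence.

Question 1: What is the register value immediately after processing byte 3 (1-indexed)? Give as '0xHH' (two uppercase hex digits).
After byte 1 (0x79): reg=0x68
After byte 2 (0x96): reg=0xF4
After byte 3 (0x12): reg=0xBC

Answer: 0xBC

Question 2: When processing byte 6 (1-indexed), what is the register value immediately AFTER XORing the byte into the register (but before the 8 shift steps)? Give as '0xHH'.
Register before byte 6: 0xF4
Byte 6: 0xA1
0xF4 XOR 0xA1 = 0x55

Answer: 0x55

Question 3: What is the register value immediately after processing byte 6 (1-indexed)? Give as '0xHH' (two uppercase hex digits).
Answer: 0xAC

Derivation:
After byte 1 (0x79): reg=0x68
After byte 2 (0x96): reg=0xF4
After byte 3 (0x12): reg=0xBC
After byte 4 (0x66): reg=0x08
After byte 5 (0xF6): reg=0xF4
After byte 6 (0xA1): reg=0xAC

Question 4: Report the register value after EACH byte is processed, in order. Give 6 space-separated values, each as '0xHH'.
0x68 0xF4 0xBC 0x08 0xF4 0xAC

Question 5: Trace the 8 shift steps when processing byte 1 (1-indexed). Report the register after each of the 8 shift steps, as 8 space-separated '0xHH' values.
Register before byte 1: 0x00
After XOR with byte 0x79: 0x79

Answer: 0xF2 0xE3 0xC1 0x85 0x0D 0x1A 0x34 0x68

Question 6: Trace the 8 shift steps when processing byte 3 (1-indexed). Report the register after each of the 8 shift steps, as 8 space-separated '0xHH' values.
After byte 1 (0x79): reg=0x68
After byte 2 (0x96): reg=0xF4
Register before byte 3: 0xF4
After XOR with byte 0x12: 0xE6

Answer: 0xCB 0x91 0x25 0x4A 0x94 0x2F 0x5E 0xBC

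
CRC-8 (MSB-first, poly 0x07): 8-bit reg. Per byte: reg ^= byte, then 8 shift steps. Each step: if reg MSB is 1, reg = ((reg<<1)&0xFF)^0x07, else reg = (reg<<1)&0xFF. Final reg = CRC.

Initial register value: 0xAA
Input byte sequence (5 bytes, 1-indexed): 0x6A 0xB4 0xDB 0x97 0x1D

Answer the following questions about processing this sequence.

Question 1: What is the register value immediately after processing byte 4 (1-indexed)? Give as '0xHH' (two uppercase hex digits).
After byte 1 (0x6A): reg=0x4E
After byte 2 (0xB4): reg=0xE8
After byte 3 (0xDB): reg=0x99
After byte 4 (0x97): reg=0x2A

Answer: 0x2A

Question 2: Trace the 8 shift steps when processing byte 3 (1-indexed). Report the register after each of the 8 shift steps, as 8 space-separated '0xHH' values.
Answer: 0x66 0xCC 0x9F 0x39 0x72 0xE4 0xCF 0x99

Derivation:
After byte 1 (0x6A): reg=0x4E
After byte 2 (0xB4): reg=0xE8
Register before byte 3: 0xE8
After XOR with byte 0xDB: 0x33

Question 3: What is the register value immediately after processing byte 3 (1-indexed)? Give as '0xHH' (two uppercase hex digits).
Answer: 0x99

Derivation:
After byte 1 (0x6A): reg=0x4E
After byte 2 (0xB4): reg=0xE8
After byte 3 (0xDB): reg=0x99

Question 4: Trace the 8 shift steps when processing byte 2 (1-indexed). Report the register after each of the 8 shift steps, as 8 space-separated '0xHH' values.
Answer: 0xF3 0xE1 0xC5 0x8D 0x1D 0x3A 0x74 0xE8

Derivation:
After byte 1 (0x6A): reg=0x4E
Register before byte 2: 0x4E
After XOR with byte 0xB4: 0xFA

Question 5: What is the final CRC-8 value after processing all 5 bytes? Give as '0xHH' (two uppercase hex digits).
After byte 1 (0x6A): reg=0x4E
After byte 2 (0xB4): reg=0xE8
After byte 3 (0xDB): reg=0x99
After byte 4 (0x97): reg=0x2A
After byte 5 (0x1D): reg=0x85

Answer: 0x85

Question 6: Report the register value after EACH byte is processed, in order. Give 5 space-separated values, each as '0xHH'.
0x4E 0xE8 0x99 0x2A 0x85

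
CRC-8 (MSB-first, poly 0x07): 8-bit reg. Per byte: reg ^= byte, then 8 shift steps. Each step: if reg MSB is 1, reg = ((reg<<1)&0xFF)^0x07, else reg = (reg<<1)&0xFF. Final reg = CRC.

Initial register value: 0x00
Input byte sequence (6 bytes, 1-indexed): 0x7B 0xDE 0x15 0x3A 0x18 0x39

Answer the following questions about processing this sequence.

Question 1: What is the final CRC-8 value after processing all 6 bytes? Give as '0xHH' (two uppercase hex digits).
Answer: 0xC7

Derivation:
After byte 1 (0x7B): reg=0x66
After byte 2 (0xDE): reg=0x21
After byte 3 (0x15): reg=0x8C
After byte 4 (0x3A): reg=0x0B
After byte 5 (0x18): reg=0x79
After byte 6 (0x39): reg=0xC7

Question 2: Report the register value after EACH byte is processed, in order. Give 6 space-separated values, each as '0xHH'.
0x66 0x21 0x8C 0x0B 0x79 0xC7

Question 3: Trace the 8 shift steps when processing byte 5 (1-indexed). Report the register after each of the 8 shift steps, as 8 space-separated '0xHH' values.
After byte 1 (0x7B): reg=0x66
After byte 2 (0xDE): reg=0x21
After byte 3 (0x15): reg=0x8C
After byte 4 (0x3A): reg=0x0B
Register before byte 5: 0x0B
After XOR with byte 0x18: 0x13

Answer: 0x26 0x4C 0x98 0x37 0x6E 0xDC 0xBF 0x79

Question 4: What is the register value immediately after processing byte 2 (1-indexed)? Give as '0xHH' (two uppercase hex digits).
After byte 1 (0x7B): reg=0x66
After byte 2 (0xDE): reg=0x21

Answer: 0x21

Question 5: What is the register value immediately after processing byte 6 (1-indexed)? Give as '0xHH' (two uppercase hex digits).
After byte 1 (0x7B): reg=0x66
After byte 2 (0xDE): reg=0x21
After byte 3 (0x15): reg=0x8C
After byte 4 (0x3A): reg=0x0B
After byte 5 (0x18): reg=0x79
After byte 6 (0x39): reg=0xC7

Answer: 0xC7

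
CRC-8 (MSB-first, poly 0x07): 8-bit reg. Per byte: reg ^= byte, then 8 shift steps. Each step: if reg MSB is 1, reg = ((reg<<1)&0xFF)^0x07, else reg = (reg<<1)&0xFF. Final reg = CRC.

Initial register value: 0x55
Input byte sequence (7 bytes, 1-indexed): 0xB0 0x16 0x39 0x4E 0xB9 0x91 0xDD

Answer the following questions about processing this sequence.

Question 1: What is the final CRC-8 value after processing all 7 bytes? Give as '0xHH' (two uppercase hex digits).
Answer: 0xE7

Derivation:
After byte 1 (0xB0): reg=0xB5
After byte 2 (0x16): reg=0x60
After byte 3 (0x39): reg=0x88
After byte 4 (0x4E): reg=0x5C
After byte 5 (0xB9): reg=0xB5
After byte 6 (0x91): reg=0xFC
After byte 7 (0xDD): reg=0xE7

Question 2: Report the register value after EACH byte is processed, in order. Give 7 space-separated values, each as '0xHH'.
0xB5 0x60 0x88 0x5C 0xB5 0xFC 0xE7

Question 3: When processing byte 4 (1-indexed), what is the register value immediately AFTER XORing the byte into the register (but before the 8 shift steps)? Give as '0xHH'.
Register before byte 4: 0x88
Byte 4: 0x4E
0x88 XOR 0x4E = 0xC6

Answer: 0xC6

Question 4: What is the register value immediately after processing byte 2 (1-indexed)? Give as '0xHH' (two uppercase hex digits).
After byte 1 (0xB0): reg=0xB5
After byte 2 (0x16): reg=0x60

Answer: 0x60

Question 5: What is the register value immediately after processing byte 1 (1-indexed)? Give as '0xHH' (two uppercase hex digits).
Answer: 0xB5

Derivation:
After byte 1 (0xB0): reg=0xB5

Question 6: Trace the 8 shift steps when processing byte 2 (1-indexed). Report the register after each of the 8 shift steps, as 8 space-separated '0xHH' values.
After byte 1 (0xB0): reg=0xB5
Register before byte 2: 0xB5
After XOR with byte 0x16: 0xA3

Answer: 0x41 0x82 0x03 0x06 0x0C 0x18 0x30 0x60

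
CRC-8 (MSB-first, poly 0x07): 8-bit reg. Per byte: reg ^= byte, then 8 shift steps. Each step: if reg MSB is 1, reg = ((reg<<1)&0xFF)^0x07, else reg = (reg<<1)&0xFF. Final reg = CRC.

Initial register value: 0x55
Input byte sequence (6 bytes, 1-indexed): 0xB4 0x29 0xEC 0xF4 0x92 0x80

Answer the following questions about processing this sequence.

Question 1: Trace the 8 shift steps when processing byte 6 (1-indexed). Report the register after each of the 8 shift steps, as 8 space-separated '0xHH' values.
Answer: 0x64 0xC8 0x97 0x29 0x52 0xA4 0x4F 0x9E

Derivation:
After byte 1 (0xB4): reg=0xA9
After byte 2 (0x29): reg=0x89
After byte 3 (0xEC): reg=0x3C
After byte 4 (0xF4): reg=0x76
After byte 5 (0x92): reg=0xB2
Register before byte 6: 0xB2
After XOR with byte 0x80: 0x32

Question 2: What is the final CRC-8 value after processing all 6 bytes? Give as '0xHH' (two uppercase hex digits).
Answer: 0x9E

Derivation:
After byte 1 (0xB4): reg=0xA9
After byte 2 (0x29): reg=0x89
After byte 3 (0xEC): reg=0x3C
After byte 4 (0xF4): reg=0x76
After byte 5 (0x92): reg=0xB2
After byte 6 (0x80): reg=0x9E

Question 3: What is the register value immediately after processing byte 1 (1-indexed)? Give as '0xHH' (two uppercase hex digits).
After byte 1 (0xB4): reg=0xA9

Answer: 0xA9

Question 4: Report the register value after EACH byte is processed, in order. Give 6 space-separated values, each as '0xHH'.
0xA9 0x89 0x3C 0x76 0xB2 0x9E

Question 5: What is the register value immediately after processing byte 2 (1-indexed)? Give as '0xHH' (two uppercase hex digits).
Answer: 0x89

Derivation:
After byte 1 (0xB4): reg=0xA9
After byte 2 (0x29): reg=0x89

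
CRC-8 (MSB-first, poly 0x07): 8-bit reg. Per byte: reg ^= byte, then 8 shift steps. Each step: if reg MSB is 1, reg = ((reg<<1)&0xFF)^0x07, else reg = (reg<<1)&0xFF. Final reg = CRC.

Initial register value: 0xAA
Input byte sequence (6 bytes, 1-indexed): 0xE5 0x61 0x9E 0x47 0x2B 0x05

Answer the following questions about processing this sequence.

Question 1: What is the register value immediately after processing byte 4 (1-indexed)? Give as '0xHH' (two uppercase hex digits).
Answer: 0x02

Derivation:
After byte 1 (0xE5): reg=0xEA
After byte 2 (0x61): reg=0xB8
After byte 3 (0x9E): reg=0xF2
After byte 4 (0x47): reg=0x02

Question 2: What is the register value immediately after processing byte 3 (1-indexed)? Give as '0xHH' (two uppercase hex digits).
Answer: 0xF2

Derivation:
After byte 1 (0xE5): reg=0xEA
After byte 2 (0x61): reg=0xB8
After byte 3 (0x9E): reg=0xF2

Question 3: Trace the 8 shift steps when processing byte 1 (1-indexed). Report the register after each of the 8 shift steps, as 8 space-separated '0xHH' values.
Answer: 0x9E 0x3B 0x76 0xEC 0xDF 0xB9 0x75 0xEA

Derivation:
Register before byte 1: 0xAA
After XOR with byte 0xE5: 0x4F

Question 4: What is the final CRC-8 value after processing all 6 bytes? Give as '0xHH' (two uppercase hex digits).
After byte 1 (0xE5): reg=0xEA
After byte 2 (0x61): reg=0xB8
After byte 3 (0x9E): reg=0xF2
After byte 4 (0x47): reg=0x02
After byte 5 (0x2B): reg=0xDF
After byte 6 (0x05): reg=0x08

Answer: 0x08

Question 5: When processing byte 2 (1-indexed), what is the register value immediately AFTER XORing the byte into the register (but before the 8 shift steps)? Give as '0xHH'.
Register before byte 2: 0xEA
Byte 2: 0x61
0xEA XOR 0x61 = 0x8B

Answer: 0x8B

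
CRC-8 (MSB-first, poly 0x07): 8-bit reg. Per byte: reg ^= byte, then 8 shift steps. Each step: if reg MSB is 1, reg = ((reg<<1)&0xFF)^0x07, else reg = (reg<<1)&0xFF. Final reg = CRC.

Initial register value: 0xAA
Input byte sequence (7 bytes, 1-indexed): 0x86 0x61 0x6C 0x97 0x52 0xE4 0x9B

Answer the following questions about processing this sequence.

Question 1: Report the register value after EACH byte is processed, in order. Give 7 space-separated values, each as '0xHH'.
0xC4 0x72 0x5A 0x6D 0xBD 0x88 0x79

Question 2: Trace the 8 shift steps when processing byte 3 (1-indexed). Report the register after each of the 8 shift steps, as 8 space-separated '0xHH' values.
Answer: 0x3C 0x78 0xF0 0xE7 0xC9 0x95 0x2D 0x5A

Derivation:
After byte 1 (0x86): reg=0xC4
After byte 2 (0x61): reg=0x72
Register before byte 3: 0x72
After XOR with byte 0x6C: 0x1E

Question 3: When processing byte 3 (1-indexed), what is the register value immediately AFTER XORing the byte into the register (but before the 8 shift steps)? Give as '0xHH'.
Register before byte 3: 0x72
Byte 3: 0x6C
0x72 XOR 0x6C = 0x1E

Answer: 0x1E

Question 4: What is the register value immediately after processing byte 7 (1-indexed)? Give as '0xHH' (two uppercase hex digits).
After byte 1 (0x86): reg=0xC4
After byte 2 (0x61): reg=0x72
After byte 3 (0x6C): reg=0x5A
After byte 4 (0x97): reg=0x6D
After byte 5 (0x52): reg=0xBD
After byte 6 (0xE4): reg=0x88
After byte 7 (0x9B): reg=0x79

Answer: 0x79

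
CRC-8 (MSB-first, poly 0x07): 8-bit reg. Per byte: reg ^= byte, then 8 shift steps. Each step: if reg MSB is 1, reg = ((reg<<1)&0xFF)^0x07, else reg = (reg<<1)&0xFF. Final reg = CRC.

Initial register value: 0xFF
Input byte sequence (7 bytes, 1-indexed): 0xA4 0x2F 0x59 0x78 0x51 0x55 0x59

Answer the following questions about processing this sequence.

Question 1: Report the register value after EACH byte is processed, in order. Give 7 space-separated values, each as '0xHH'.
0x86 0x56 0x2D 0xAC 0xFD 0x51 0x38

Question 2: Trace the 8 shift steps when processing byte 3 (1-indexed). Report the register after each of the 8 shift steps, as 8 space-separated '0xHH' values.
Answer: 0x1E 0x3C 0x78 0xF0 0xE7 0xC9 0x95 0x2D

Derivation:
After byte 1 (0xA4): reg=0x86
After byte 2 (0x2F): reg=0x56
Register before byte 3: 0x56
After XOR with byte 0x59: 0x0F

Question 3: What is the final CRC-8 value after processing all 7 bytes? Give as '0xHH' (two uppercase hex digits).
Answer: 0x38

Derivation:
After byte 1 (0xA4): reg=0x86
After byte 2 (0x2F): reg=0x56
After byte 3 (0x59): reg=0x2D
After byte 4 (0x78): reg=0xAC
After byte 5 (0x51): reg=0xFD
After byte 6 (0x55): reg=0x51
After byte 7 (0x59): reg=0x38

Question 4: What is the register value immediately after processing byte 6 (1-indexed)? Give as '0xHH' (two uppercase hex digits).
Answer: 0x51

Derivation:
After byte 1 (0xA4): reg=0x86
After byte 2 (0x2F): reg=0x56
After byte 3 (0x59): reg=0x2D
After byte 4 (0x78): reg=0xAC
After byte 5 (0x51): reg=0xFD
After byte 6 (0x55): reg=0x51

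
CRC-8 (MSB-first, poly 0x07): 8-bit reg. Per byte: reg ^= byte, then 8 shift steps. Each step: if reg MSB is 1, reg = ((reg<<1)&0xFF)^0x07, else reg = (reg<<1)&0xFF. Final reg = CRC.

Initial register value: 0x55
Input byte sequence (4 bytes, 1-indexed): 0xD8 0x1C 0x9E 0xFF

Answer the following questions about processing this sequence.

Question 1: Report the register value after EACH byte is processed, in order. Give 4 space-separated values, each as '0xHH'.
0xAA 0x0B 0xE2 0x53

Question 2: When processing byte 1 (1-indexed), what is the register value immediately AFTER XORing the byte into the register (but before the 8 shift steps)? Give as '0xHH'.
Register before byte 1: 0x55
Byte 1: 0xD8
0x55 XOR 0xD8 = 0x8D

Answer: 0x8D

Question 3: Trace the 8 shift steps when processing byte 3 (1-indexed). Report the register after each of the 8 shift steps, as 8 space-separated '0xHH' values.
Answer: 0x2D 0x5A 0xB4 0x6F 0xDE 0xBB 0x71 0xE2

Derivation:
After byte 1 (0xD8): reg=0xAA
After byte 2 (0x1C): reg=0x0B
Register before byte 3: 0x0B
After XOR with byte 0x9E: 0x95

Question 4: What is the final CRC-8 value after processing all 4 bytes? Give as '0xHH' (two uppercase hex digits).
After byte 1 (0xD8): reg=0xAA
After byte 2 (0x1C): reg=0x0B
After byte 3 (0x9E): reg=0xE2
After byte 4 (0xFF): reg=0x53

Answer: 0x53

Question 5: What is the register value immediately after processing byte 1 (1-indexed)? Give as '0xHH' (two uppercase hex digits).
Answer: 0xAA

Derivation:
After byte 1 (0xD8): reg=0xAA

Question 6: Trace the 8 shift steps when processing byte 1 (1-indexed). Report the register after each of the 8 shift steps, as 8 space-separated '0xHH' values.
Answer: 0x1D 0x3A 0x74 0xE8 0xD7 0xA9 0x55 0xAA

Derivation:
Register before byte 1: 0x55
After XOR with byte 0xD8: 0x8D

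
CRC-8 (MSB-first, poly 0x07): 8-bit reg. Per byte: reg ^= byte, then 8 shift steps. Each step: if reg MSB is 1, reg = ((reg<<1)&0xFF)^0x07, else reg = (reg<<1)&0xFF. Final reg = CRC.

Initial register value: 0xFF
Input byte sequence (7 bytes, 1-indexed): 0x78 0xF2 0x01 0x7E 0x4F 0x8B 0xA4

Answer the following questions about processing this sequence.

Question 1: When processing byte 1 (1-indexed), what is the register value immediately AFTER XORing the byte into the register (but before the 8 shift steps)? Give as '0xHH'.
Answer: 0x87

Derivation:
Register before byte 1: 0xFF
Byte 1: 0x78
0xFF XOR 0x78 = 0x87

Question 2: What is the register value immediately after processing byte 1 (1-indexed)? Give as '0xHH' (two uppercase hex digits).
Answer: 0x9C

Derivation:
After byte 1 (0x78): reg=0x9C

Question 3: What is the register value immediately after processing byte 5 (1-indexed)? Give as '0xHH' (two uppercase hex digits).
Answer: 0x64

Derivation:
After byte 1 (0x78): reg=0x9C
After byte 2 (0xF2): reg=0x0D
After byte 3 (0x01): reg=0x24
After byte 4 (0x7E): reg=0x81
After byte 5 (0x4F): reg=0x64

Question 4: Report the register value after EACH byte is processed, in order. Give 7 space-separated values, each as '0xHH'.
0x9C 0x0D 0x24 0x81 0x64 0x83 0xF5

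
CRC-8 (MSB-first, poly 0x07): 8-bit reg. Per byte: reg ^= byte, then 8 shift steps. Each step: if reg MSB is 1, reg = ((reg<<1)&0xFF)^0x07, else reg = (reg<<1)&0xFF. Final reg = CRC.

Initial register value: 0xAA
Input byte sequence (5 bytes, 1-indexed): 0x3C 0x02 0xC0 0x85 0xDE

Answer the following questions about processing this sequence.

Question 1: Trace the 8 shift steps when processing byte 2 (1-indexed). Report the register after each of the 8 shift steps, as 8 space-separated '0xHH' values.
Answer: 0xD5 0xAD 0x5D 0xBA 0x73 0xE6 0xCB 0x91

Derivation:
After byte 1 (0x3C): reg=0xEB
Register before byte 2: 0xEB
After XOR with byte 0x02: 0xE9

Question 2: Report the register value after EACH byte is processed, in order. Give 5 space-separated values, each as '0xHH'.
0xEB 0x91 0xB0 0x8B 0xAC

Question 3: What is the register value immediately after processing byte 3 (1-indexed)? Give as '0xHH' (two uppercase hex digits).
After byte 1 (0x3C): reg=0xEB
After byte 2 (0x02): reg=0x91
After byte 3 (0xC0): reg=0xB0

Answer: 0xB0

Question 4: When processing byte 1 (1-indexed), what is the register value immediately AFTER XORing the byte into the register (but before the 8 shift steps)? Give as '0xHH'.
Register before byte 1: 0xAA
Byte 1: 0x3C
0xAA XOR 0x3C = 0x96

Answer: 0x96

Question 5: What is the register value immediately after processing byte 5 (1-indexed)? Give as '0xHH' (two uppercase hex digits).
Answer: 0xAC

Derivation:
After byte 1 (0x3C): reg=0xEB
After byte 2 (0x02): reg=0x91
After byte 3 (0xC0): reg=0xB0
After byte 4 (0x85): reg=0x8B
After byte 5 (0xDE): reg=0xAC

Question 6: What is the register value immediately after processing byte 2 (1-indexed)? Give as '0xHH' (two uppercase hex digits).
After byte 1 (0x3C): reg=0xEB
After byte 2 (0x02): reg=0x91

Answer: 0x91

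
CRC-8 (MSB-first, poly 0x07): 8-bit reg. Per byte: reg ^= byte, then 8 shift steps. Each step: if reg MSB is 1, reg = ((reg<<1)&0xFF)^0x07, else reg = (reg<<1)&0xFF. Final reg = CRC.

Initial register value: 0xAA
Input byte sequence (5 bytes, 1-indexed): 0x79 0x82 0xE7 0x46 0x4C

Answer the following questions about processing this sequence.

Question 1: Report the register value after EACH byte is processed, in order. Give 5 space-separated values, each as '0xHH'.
0x37 0x02 0xB5 0xD7 0xC8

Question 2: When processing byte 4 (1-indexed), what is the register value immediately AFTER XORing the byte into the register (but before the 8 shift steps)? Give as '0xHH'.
Answer: 0xF3

Derivation:
Register before byte 4: 0xB5
Byte 4: 0x46
0xB5 XOR 0x46 = 0xF3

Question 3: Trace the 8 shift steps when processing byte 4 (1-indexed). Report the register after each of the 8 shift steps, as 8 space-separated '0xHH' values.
Answer: 0xE1 0xC5 0x8D 0x1D 0x3A 0x74 0xE8 0xD7

Derivation:
After byte 1 (0x79): reg=0x37
After byte 2 (0x82): reg=0x02
After byte 3 (0xE7): reg=0xB5
Register before byte 4: 0xB5
After XOR with byte 0x46: 0xF3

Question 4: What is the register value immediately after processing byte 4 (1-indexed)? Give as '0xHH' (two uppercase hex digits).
After byte 1 (0x79): reg=0x37
After byte 2 (0x82): reg=0x02
After byte 3 (0xE7): reg=0xB5
After byte 4 (0x46): reg=0xD7

Answer: 0xD7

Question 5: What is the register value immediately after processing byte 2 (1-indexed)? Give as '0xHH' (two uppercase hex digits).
Answer: 0x02

Derivation:
After byte 1 (0x79): reg=0x37
After byte 2 (0x82): reg=0x02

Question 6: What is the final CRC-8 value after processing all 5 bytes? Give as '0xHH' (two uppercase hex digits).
After byte 1 (0x79): reg=0x37
After byte 2 (0x82): reg=0x02
After byte 3 (0xE7): reg=0xB5
After byte 4 (0x46): reg=0xD7
After byte 5 (0x4C): reg=0xC8

Answer: 0xC8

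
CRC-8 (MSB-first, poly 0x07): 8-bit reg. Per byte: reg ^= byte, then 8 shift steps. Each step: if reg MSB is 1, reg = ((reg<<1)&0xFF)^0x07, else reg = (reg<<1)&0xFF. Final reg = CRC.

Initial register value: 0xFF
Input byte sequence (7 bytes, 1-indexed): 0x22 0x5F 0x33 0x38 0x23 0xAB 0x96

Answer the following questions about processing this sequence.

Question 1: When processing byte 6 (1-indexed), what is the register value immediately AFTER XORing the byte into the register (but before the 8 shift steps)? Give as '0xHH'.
Register before byte 6: 0x53
Byte 6: 0xAB
0x53 XOR 0xAB = 0xF8

Answer: 0xF8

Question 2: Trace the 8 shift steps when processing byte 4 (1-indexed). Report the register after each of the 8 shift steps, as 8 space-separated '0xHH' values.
After byte 1 (0x22): reg=0x1D
After byte 2 (0x5F): reg=0xC9
After byte 3 (0x33): reg=0xE8
Register before byte 4: 0xE8
After XOR with byte 0x38: 0xD0

Answer: 0xA7 0x49 0x92 0x23 0x46 0x8C 0x1F 0x3E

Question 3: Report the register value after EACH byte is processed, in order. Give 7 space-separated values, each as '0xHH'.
0x1D 0xC9 0xE8 0x3E 0x53 0xE6 0x57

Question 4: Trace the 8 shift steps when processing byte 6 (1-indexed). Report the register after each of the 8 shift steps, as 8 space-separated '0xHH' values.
Answer: 0xF7 0xE9 0xD5 0xAD 0x5D 0xBA 0x73 0xE6

Derivation:
After byte 1 (0x22): reg=0x1D
After byte 2 (0x5F): reg=0xC9
After byte 3 (0x33): reg=0xE8
After byte 4 (0x38): reg=0x3E
After byte 5 (0x23): reg=0x53
Register before byte 6: 0x53
After XOR with byte 0xAB: 0xF8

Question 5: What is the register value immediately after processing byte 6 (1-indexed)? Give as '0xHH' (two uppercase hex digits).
Answer: 0xE6

Derivation:
After byte 1 (0x22): reg=0x1D
After byte 2 (0x5F): reg=0xC9
After byte 3 (0x33): reg=0xE8
After byte 4 (0x38): reg=0x3E
After byte 5 (0x23): reg=0x53
After byte 6 (0xAB): reg=0xE6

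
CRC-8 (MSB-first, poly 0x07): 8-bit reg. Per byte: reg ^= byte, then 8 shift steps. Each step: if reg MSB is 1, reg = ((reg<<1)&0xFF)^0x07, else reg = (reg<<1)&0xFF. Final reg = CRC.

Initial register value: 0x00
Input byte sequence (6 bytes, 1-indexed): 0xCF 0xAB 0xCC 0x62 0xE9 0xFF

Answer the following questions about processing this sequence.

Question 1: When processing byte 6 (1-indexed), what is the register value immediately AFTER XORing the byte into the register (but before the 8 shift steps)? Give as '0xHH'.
Answer: 0xDC

Derivation:
Register before byte 6: 0x23
Byte 6: 0xFF
0x23 XOR 0xFF = 0xDC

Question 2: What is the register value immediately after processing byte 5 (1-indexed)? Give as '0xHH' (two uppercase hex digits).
Answer: 0x23

Derivation:
After byte 1 (0xCF): reg=0x63
After byte 2 (0xAB): reg=0x76
After byte 3 (0xCC): reg=0x2F
After byte 4 (0x62): reg=0xE4
After byte 5 (0xE9): reg=0x23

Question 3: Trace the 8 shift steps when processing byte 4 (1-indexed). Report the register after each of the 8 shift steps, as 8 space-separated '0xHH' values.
Answer: 0x9A 0x33 0x66 0xCC 0x9F 0x39 0x72 0xE4

Derivation:
After byte 1 (0xCF): reg=0x63
After byte 2 (0xAB): reg=0x76
After byte 3 (0xCC): reg=0x2F
Register before byte 4: 0x2F
After XOR with byte 0x62: 0x4D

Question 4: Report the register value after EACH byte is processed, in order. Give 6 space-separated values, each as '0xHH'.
0x63 0x76 0x2F 0xE4 0x23 0x1A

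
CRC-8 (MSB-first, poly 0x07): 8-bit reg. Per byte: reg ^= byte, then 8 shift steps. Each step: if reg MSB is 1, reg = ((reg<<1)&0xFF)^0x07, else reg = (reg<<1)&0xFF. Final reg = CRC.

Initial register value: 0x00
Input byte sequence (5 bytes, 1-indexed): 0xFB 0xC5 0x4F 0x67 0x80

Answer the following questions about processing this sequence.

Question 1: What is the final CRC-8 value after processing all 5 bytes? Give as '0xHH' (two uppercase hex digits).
Answer: 0x84

Derivation:
After byte 1 (0xFB): reg=0xEF
After byte 2 (0xC5): reg=0xD6
After byte 3 (0x4F): reg=0xC6
After byte 4 (0x67): reg=0x6E
After byte 5 (0x80): reg=0x84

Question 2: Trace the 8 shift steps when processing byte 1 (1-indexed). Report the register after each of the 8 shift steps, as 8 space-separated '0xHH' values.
Answer: 0xF1 0xE5 0xCD 0x9D 0x3D 0x7A 0xF4 0xEF

Derivation:
Register before byte 1: 0x00
After XOR with byte 0xFB: 0xFB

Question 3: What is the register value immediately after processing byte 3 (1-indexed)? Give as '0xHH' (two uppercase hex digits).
Answer: 0xC6

Derivation:
After byte 1 (0xFB): reg=0xEF
After byte 2 (0xC5): reg=0xD6
After byte 3 (0x4F): reg=0xC6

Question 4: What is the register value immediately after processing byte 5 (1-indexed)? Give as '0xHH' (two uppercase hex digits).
Answer: 0x84

Derivation:
After byte 1 (0xFB): reg=0xEF
After byte 2 (0xC5): reg=0xD6
After byte 3 (0x4F): reg=0xC6
After byte 4 (0x67): reg=0x6E
After byte 5 (0x80): reg=0x84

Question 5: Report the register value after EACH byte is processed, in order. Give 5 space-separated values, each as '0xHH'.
0xEF 0xD6 0xC6 0x6E 0x84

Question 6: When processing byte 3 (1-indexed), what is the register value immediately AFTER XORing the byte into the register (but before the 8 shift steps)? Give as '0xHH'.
Register before byte 3: 0xD6
Byte 3: 0x4F
0xD6 XOR 0x4F = 0x99

Answer: 0x99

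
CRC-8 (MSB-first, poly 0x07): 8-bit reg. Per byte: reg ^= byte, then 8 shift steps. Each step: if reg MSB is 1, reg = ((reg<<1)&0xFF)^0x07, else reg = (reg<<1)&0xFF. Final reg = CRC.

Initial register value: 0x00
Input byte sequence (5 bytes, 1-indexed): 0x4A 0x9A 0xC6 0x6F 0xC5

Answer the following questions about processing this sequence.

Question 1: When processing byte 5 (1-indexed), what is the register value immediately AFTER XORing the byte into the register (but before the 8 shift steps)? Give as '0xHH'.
Register before byte 5: 0xB0
Byte 5: 0xC5
0xB0 XOR 0xC5 = 0x75

Answer: 0x75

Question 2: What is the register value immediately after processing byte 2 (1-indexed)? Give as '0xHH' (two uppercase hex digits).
Answer: 0x16

Derivation:
After byte 1 (0x4A): reg=0xF1
After byte 2 (0x9A): reg=0x16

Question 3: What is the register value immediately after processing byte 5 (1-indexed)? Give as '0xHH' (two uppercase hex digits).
Answer: 0x4C

Derivation:
After byte 1 (0x4A): reg=0xF1
After byte 2 (0x9A): reg=0x16
After byte 3 (0xC6): reg=0x3E
After byte 4 (0x6F): reg=0xB0
After byte 5 (0xC5): reg=0x4C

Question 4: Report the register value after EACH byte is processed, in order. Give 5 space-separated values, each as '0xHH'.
0xF1 0x16 0x3E 0xB0 0x4C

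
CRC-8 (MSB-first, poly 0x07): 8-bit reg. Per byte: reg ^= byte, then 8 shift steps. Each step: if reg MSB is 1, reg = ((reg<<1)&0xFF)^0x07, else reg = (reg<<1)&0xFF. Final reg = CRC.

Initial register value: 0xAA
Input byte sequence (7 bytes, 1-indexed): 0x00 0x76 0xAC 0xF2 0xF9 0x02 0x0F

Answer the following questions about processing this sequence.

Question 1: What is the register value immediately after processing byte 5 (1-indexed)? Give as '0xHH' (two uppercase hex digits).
Answer: 0x05

Derivation:
After byte 1 (0x00): reg=0x5F
After byte 2 (0x76): reg=0xDF
After byte 3 (0xAC): reg=0x5E
After byte 4 (0xF2): reg=0x4D
After byte 5 (0xF9): reg=0x05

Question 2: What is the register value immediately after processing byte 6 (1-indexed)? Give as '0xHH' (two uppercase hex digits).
After byte 1 (0x00): reg=0x5F
After byte 2 (0x76): reg=0xDF
After byte 3 (0xAC): reg=0x5E
After byte 4 (0xF2): reg=0x4D
After byte 5 (0xF9): reg=0x05
After byte 6 (0x02): reg=0x15

Answer: 0x15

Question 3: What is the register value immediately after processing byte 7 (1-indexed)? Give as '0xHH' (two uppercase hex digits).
After byte 1 (0x00): reg=0x5F
After byte 2 (0x76): reg=0xDF
After byte 3 (0xAC): reg=0x5E
After byte 4 (0xF2): reg=0x4D
After byte 5 (0xF9): reg=0x05
After byte 6 (0x02): reg=0x15
After byte 7 (0x0F): reg=0x46

Answer: 0x46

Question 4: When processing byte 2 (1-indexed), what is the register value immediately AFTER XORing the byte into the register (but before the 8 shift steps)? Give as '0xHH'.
Register before byte 2: 0x5F
Byte 2: 0x76
0x5F XOR 0x76 = 0x29

Answer: 0x29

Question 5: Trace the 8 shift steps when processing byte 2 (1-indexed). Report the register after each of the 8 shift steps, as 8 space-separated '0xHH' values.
Answer: 0x52 0xA4 0x4F 0x9E 0x3B 0x76 0xEC 0xDF

Derivation:
After byte 1 (0x00): reg=0x5F
Register before byte 2: 0x5F
After XOR with byte 0x76: 0x29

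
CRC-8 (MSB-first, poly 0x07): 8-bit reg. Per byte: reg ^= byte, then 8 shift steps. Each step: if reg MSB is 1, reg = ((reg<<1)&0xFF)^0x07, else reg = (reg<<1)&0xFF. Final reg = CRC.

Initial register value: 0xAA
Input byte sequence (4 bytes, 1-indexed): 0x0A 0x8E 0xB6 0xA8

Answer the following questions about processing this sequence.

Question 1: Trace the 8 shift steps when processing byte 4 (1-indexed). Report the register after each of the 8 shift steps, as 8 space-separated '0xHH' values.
After byte 1 (0x0A): reg=0x69
After byte 2 (0x8E): reg=0xBB
After byte 3 (0xB6): reg=0x23
Register before byte 4: 0x23
After XOR with byte 0xA8: 0x8B

Answer: 0x11 0x22 0x44 0x88 0x17 0x2E 0x5C 0xB8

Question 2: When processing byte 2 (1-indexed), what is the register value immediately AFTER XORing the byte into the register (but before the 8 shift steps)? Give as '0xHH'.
Register before byte 2: 0x69
Byte 2: 0x8E
0x69 XOR 0x8E = 0xE7

Answer: 0xE7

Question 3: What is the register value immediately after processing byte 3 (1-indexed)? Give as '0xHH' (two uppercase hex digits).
Answer: 0x23

Derivation:
After byte 1 (0x0A): reg=0x69
After byte 2 (0x8E): reg=0xBB
After byte 3 (0xB6): reg=0x23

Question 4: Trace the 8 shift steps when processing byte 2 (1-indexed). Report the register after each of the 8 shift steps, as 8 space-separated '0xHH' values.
After byte 1 (0x0A): reg=0x69
Register before byte 2: 0x69
After XOR with byte 0x8E: 0xE7

Answer: 0xC9 0x95 0x2D 0x5A 0xB4 0x6F 0xDE 0xBB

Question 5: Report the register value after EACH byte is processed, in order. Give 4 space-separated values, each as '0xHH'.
0x69 0xBB 0x23 0xB8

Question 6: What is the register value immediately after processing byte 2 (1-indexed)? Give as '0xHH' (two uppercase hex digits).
Answer: 0xBB

Derivation:
After byte 1 (0x0A): reg=0x69
After byte 2 (0x8E): reg=0xBB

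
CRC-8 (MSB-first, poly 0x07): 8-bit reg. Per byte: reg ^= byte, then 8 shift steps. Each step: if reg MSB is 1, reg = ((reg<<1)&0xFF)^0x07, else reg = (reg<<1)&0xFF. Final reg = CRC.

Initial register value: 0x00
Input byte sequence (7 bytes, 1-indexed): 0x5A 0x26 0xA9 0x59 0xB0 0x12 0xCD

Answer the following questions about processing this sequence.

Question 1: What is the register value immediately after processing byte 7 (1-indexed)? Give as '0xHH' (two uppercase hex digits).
After byte 1 (0x5A): reg=0x81
After byte 2 (0x26): reg=0x7C
After byte 3 (0xA9): reg=0x25
After byte 4 (0x59): reg=0x73
After byte 5 (0xB0): reg=0x47
After byte 6 (0x12): reg=0xAC
After byte 7 (0xCD): reg=0x20

Answer: 0x20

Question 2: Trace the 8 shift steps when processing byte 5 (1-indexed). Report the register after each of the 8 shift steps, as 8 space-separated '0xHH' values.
Answer: 0x81 0x05 0x0A 0x14 0x28 0x50 0xA0 0x47

Derivation:
After byte 1 (0x5A): reg=0x81
After byte 2 (0x26): reg=0x7C
After byte 3 (0xA9): reg=0x25
After byte 4 (0x59): reg=0x73
Register before byte 5: 0x73
After XOR with byte 0xB0: 0xC3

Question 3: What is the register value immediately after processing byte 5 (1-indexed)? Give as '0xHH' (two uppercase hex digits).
After byte 1 (0x5A): reg=0x81
After byte 2 (0x26): reg=0x7C
After byte 3 (0xA9): reg=0x25
After byte 4 (0x59): reg=0x73
After byte 5 (0xB0): reg=0x47

Answer: 0x47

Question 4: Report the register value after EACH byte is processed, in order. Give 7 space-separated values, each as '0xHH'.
0x81 0x7C 0x25 0x73 0x47 0xAC 0x20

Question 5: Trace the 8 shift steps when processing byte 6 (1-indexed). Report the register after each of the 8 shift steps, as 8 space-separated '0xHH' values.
Answer: 0xAA 0x53 0xA6 0x4B 0x96 0x2B 0x56 0xAC

Derivation:
After byte 1 (0x5A): reg=0x81
After byte 2 (0x26): reg=0x7C
After byte 3 (0xA9): reg=0x25
After byte 4 (0x59): reg=0x73
After byte 5 (0xB0): reg=0x47
Register before byte 6: 0x47
After XOR with byte 0x12: 0x55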